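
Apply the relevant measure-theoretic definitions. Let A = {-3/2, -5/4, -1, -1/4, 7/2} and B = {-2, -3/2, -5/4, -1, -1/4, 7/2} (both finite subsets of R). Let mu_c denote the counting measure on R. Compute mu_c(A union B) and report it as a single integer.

Counting measure on a finite set equals cardinality. By inclusion-exclusion, |A union B| = |A| + |B| - |A cap B|.
|A| = 5, |B| = 6, |A cap B| = 5.
So mu_c(A union B) = 5 + 6 - 5 = 6.

6


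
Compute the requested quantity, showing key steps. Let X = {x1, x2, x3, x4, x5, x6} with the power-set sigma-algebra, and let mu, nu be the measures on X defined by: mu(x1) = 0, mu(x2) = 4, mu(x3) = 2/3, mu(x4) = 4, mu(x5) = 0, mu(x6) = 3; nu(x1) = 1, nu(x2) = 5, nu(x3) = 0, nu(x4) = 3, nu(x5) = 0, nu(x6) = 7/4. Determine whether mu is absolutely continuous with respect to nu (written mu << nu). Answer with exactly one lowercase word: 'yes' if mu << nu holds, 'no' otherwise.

mu << nu means: every nu-null measurable set is also mu-null; equivalently, for every atom x, if nu({x}) = 0 then mu({x}) = 0.
Checking each atom:
  x1: nu = 1 > 0 -> no constraint.
  x2: nu = 5 > 0 -> no constraint.
  x3: nu = 0, mu = 2/3 > 0 -> violates mu << nu.
  x4: nu = 3 > 0 -> no constraint.
  x5: nu = 0, mu = 0 -> consistent with mu << nu.
  x6: nu = 7/4 > 0 -> no constraint.
The atom(s) x3 violate the condition (nu = 0 but mu > 0). Therefore mu is NOT absolutely continuous w.r.t. nu.

no


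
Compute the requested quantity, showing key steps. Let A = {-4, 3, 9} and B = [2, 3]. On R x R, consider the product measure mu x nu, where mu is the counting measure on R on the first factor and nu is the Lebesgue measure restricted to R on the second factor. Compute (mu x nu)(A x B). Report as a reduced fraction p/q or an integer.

For a measurable rectangle A x B, the product measure satisfies
  (mu x nu)(A x B) = mu(A) * nu(B).
  mu(A) = 3.
  nu(B) = 1.
  (mu x nu)(A x B) = 3 * 1 = 3.

3


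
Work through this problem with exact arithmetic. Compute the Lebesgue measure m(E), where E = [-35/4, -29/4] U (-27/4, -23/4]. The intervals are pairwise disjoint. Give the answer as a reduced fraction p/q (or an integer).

For pairwise disjoint intervals, m(union_i I_i) = sum_i m(I_i),
and m is invariant under swapping open/closed endpoints (single points have measure 0).
So m(E) = sum_i (b_i - a_i).
  I_1 has length -29/4 - (-35/4) = 3/2.
  I_2 has length -23/4 - (-27/4) = 1.
Summing:
  m(E) = 3/2 + 1 = 5/2.

5/2


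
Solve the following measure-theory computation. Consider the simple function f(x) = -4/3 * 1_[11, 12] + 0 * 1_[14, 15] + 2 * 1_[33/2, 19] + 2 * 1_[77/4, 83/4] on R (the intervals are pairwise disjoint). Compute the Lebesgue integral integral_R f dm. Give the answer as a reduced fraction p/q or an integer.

For a simple function f = sum_i c_i * 1_{A_i} with disjoint A_i,
  integral f dm = sum_i c_i * m(A_i).
Lengths of the A_i:
  m(A_1) = 12 - 11 = 1.
  m(A_2) = 15 - 14 = 1.
  m(A_3) = 19 - 33/2 = 5/2.
  m(A_4) = 83/4 - 77/4 = 3/2.
Contributions c_i * m(A_i):
  (-4/3) * (1) = -4/3.
  (0) * (1) = 0.
  (2) * (5/2) = 5.
  (2) * (3/2) = 3.
Total: -4/3 + 0 + 5 + 3 = 20/3.

20/3


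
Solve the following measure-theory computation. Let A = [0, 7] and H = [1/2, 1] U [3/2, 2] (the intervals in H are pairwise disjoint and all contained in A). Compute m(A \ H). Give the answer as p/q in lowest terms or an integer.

The ambient interval has length m(A) = 7 - 0 = 7.
Since the holes are disjoint and sit inside A, by finite additivity
  m(H) = sum_i (b_i - a_i), and m(A \ H) = m(A) - m(H).
Computing the hole measures:
  m(H_1) = 1 - 1/2 = 1/2.
  m(H_2) = 2 - 3/2 = 1/2.
Summed: m(H) = 1/2 + 1/2 = 1.
So m(A \ H) = 7 - 1 = 6.

6


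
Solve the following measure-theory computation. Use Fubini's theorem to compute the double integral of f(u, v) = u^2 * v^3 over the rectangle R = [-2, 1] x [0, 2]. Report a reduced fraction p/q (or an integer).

f(u, v) is a tensor product of a function of u and a function of v, and both factors are bounded continuous (hence Lebesgue integrable) on the rectangle, so Fubini's theorem applies:
  integral_R f d(m x m) = (integral_a1^b1 u^2 du) * (integral_a2^b2 v^3 dv).
Inner integral in u: integral_{-2}^{1} u^2 du = (1^3 - (-2)^3)/3
  = 3.
Inner integral in v: integral_{0}^{2} v^3 dv = (2^4 - 0^4)/4
  = 4.
Product: (3) * (4) = 12.

12


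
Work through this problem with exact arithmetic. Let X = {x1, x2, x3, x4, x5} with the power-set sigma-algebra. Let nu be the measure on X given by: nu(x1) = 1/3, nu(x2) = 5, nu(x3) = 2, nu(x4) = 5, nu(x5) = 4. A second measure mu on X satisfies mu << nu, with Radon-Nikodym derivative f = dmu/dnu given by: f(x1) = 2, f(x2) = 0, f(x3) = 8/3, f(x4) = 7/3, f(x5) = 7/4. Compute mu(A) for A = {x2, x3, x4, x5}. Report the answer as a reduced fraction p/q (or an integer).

By the defining property of the Radon-Nikodym derivative, for every measurable set A,
  mu(A) = integral_A f dnu.
Since nu is a discrete measure concentrated on the atoms of X, the integral over A reduces to the sum
  mu(A) = sum_{x in A} f(x) * nu({x}).
Computing each term:
  x2: f(x2) * nu(x2) = 0 * 5 = 0.
  x3: f(x3) * nu(x3) = 8/3 * 2 = 16/3.
  x4: f(x4) * nu(x4) = 7/3 * 5 = 35/3.
  x5: f(x5) * nu(x5) = 7/4 * 4 = 7.
Summing: mu(A) = 0 + 16/3 + 35/3 + 7 = 24.

24


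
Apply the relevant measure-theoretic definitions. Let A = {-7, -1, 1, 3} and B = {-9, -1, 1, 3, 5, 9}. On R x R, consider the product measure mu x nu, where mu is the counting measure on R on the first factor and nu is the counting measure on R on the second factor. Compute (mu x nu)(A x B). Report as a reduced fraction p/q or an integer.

For a measurable rectangle A x B, the product measure satisfies
  (mu x nu)(A x B) = mu(A) * nu(B).
  mu(A) = 4.
  nu(B) = 6.
  (mu x nu)(A x B) = 4 * 6 = 24.

24


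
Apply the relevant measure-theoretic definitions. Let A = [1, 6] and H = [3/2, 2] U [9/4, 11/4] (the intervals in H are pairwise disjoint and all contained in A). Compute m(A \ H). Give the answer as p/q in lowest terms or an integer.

The ambient interval has length m(A) = 6 - 1 = 5.
Since the holes are disjoint and sit inside A, by finite additivity
  m(H) = sum_i (b_i - a_i), and m(A \ H) = m(A) - m(H).
Computing the hole measures:
  m(H_1) = 2 - 3/2 = 1/2.
  m(H_2) = 11/4 - 9/4 = 1/2.
Summed: m(H) = 1/2 + 1/2 = 1.
So m(A \ H) = 5 - 1 = 4.

4


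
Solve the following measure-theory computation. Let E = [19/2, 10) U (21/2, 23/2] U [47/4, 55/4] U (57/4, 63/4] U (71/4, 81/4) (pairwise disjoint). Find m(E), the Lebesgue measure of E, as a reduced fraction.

For pairwise disjoint intervals, m(union_i I_i) = sum_i m(I_i),
and m is invariant under swapping open/closed endpoints (single points have measure 0).
So m(E) = sum_i (b_i - a_i).
  I_1 has length 10 - 19/2 = 1/2.
  I_2 has length 23/2 - 21/2 = 1.
  I_3 has length 55/4 - 47/4 = 2.
  I_4 has length 63/4 - 57/4 = 3/2.
  I_5 has length 81/4 - 71/4 = 5/2.
Summing:
  m(E) = 1/2 + 1 + 2 + 3/2 + 5/2 = 15/2.

15/2


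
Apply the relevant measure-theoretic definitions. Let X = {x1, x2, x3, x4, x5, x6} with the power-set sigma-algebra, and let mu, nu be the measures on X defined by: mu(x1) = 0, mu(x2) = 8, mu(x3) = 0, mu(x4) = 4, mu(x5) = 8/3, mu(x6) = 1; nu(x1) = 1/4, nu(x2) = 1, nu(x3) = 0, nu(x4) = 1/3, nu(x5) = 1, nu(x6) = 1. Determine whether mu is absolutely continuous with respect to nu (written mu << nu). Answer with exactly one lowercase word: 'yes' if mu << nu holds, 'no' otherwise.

mu << nu means: every nu-null measurable set is also mu-null; equivalently, for every atom x, if nu({x}) = 0 then mu({x}) = 0.
Checking each atom:
  x1: nu = 1/4 > 0 -> no constraint.
  x2: nu = 1 > 0 -> no constraint.
  x3: nu = 0, mu = 0 -> consistent with mu << nu.
  x4: nu = 1/3 > 0 -> no constraint.
  x5: nu = 1 > 0 -> no constraint.
  x6: nu = 1 > 0 -> no constraint.
No atom violates the condition. Therefore mu << nu.

yes


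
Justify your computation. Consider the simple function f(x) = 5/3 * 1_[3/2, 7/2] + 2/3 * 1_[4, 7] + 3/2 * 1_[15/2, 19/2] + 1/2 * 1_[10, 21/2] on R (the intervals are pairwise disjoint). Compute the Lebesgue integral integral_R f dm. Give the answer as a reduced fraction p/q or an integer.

For a simple function f = sum_i c_i * 1_{A_i} with disjoint A_i,
  integral f dm = sum_i c_i * m(A_i).
Lengths of the A_i:
  m(A_1) = 7/2 - 3/2 = 2.
  m(A_2) = 7 - 4 = 3.
  m(A_3) = 19/2 - 15/2 = 2.
  m(A_4) = 21/2 - 10 = 1/2.
Contributions c_i * m(A_i):
  (5/3) * (2) = 10/3.
  (2/3) * (3) = 2.
  (3/2) * (2) = 3.
  (1/2) * (1/2) = 1/4.
Total: 10/3 + 2 + 3 + 1/4 = 103/12.

103/12


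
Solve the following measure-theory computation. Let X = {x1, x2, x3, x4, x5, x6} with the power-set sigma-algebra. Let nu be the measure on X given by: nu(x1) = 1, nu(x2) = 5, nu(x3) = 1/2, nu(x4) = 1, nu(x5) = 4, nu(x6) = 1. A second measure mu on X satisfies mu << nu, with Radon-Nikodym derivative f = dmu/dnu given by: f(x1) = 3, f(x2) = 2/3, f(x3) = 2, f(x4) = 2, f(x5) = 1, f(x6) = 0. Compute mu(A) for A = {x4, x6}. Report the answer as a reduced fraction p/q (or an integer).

By the defining property of the Radon-Nikodym derivative, for every measurable set A,
  mu(A) = integral_A f dnu.
Since nu is a discrete measure concentrated on the atoms of X, the integral over A reduces to the sum
  mu(A) = sum_{x in A} f(x) * nu({x}).
Computing each term:
  x4: f(x4) * nu(x4) = 2 * 1 = 2.
  x6: f(x6) * nu(x6) = 0 * 1 = 0.
Summing: mu(A) = 2 + 0 = 2.

2


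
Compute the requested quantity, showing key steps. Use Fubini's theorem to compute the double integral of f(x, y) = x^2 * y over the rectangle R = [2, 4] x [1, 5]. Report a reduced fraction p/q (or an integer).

f(x, y) is a tensor product of a function of x and a function of y, and both factors are bounded continuous (hence Lebesgue integrable) on the rectangle, so Fubini's theorem applies:
  integral_R f d(m x m) = (integral_a1^b1 x^2 dx) * (integral_a2^b2 y dy).
Inner integral in x: integral_{2}^{4} x^2 dx = (4^3 - 2^3)/3
  = 56/3.
Inner integral in y: integral_{1}^{5} y dy = (5^2 - 1^2)/2
  = 12.
Product: (56/3) * (12) = 224.

224


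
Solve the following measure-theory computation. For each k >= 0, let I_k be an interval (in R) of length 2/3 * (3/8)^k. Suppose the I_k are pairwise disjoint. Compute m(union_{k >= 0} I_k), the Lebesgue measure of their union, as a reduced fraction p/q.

By countable additivity of the Lebesgue measure on pairwise disjoint measurable sets,
  m(union_{k >= 0} I_k) = sum_{k >= 0} m(I_k) = sum_{k >= 0} a * r^k,
  with a = 2/3 and r = 3/8.
Since 0 < r = 3/8 < 1, the geometric series converges:
  sum_{k >= 0} a * r^k = a / (1 - r).
  = 2/3 / (1 - 3/8)
  = 2/3 / (5/8)
  = 16/15.

16/15


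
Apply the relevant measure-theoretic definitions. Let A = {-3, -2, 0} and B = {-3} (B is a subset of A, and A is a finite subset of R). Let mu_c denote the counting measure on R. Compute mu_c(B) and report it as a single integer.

Counting measure assigns mu_c(E) = |E| (number of elements) when E is finite.
B has 1 element(s), so mu_c(B) = 1.

1


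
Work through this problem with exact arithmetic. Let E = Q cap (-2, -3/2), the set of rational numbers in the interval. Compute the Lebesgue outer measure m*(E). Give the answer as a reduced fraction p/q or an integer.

Q cap (-2, -3/2) is countable; list its elements as q_1, q_2, ... . Fix eps > 0 and cover the k-th point by an interval of length eps * 2^(-k). The cover has total length eps * sum_{k>=1} 2^(-k) = eps, so by definition of outer measure m*(Q cap (-2, -3/2)) <= eps. Since eps was arbitrary and m* >= 0, the outer measure is 0.

0


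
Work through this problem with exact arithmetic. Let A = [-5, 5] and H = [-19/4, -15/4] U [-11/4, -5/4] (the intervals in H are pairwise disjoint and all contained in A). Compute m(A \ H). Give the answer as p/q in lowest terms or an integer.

The ambient interval has length m(A) = 5 - (-5) = 10.
Since the holes are disjoint and sit inside A, by finite additivity
  m(H) = sum_i (b_i - a_i), and m(A \ H) = m(A) - m(H).
Computing the hole measures:
  m(H_1) = -15/4 - (-19/4) = 1.
  m(H_2) = -5/4 - (-11/4) = 3/2.
Summed: m(H) = 1 + 3/2 = 5/2.
So m(A \ H) = 10 - 5/2 = 15/2.

15/2


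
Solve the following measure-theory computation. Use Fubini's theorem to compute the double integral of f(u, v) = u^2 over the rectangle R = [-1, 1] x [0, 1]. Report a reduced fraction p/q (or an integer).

f(u, v) is a tensor product of a function of u and a function of v, and both factors are bounded continuous (hence Lebesgue integrable) on the rectangle, so Fubini's theorem applies:
  integral_R f d(m x m) = (integral_a1^b1 u^2 du) * (integral_a2^b2 1 dv).
Inner integral in u: integral_{-1}^{1} u^2 du = (1^3 - (-1)^3)/3
  = 2/3.
Inner integral in v: integral_{0}^{1} 1 dv = (1^1 - 0^1)/1
  = 1.
Product: (2/3) * (1) = 2/3.

2/3


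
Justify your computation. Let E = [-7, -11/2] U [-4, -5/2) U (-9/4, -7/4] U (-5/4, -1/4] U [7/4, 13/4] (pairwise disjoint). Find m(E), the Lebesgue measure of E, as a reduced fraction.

For pairwise disjoint intervals, m(union_i I_i) = sum_i m(I_i),
and m is invariant under swapping open/closed endpoints (single points have measure 0).
So m(E) = sum_i (b_i - a_i).
  I_1 has length -11/2 - (-7) = 3/2.
  I_2 has length -5/2 - (-4) = 3/2.
  I_3 has length -7/4 - (-9/4) = 1/2.
  I_4 has length -1/4 - (-5/4) = 1.
  I_5 has length 13/4 - 7/4 = 3/2.
Summing:
  m(E) = 3/2 + 3/2 + 1/2 + 1 + 3/2 = 6.

6


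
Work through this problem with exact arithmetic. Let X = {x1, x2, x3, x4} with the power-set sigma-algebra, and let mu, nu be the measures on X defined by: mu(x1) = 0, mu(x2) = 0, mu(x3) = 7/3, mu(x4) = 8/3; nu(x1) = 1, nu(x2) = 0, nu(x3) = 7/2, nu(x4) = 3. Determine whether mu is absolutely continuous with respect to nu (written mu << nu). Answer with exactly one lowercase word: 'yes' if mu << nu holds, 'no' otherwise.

mu << nu means: every nu-null measurable set is also mu-null; equivalently, for every atom x, if nu({x}) = 0 then mu({x}) = 0.
Checking each atom:
  x1: nu = 1 > 0 -> no constraint.
  x2: nu = 0, mu = 0 -> consistent with mu << nu.
  x3: nu = 7/2 > 0 -> no constraint.
  x4: nu = 3 > 0 -> no constraint.
No atom violates the condition. Therefore mu << nu.

yes


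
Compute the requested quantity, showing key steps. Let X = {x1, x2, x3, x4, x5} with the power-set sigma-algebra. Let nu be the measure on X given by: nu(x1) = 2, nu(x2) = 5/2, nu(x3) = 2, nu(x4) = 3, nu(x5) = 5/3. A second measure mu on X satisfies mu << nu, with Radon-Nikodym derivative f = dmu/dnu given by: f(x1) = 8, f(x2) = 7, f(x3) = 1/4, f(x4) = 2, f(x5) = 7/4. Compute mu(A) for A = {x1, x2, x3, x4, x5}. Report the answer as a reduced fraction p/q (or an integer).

By the defining property of the Radon-Nikodym derivative, for every measurable set A,
  mu(A) = integral_A f dnu.
Since nu is a discrete measure concentrated on the atoms of X, the integral over A reduces to the sum
  mu(A) = sum_{x in A} f(x) * nu({x}).
Computing each term:
  x1: f(x1) * nu(x1) = 8 * 2 = 16.
  x2: f(x2) * nu(x2) = 7 * 5/2 = 35/2.
  x3: f(x3) * nu(x3) = 1/4 * 2 = 1/2.
  x4: f(x4) * nu(x4) = 2 * 3 = 6.
  x5: f(x5) * nu(x5) = 7/4 * 5/3 = 35/12.
Summing: mu(A) = 16 + 35/2 + 1/2 + 6 + 35/12 = 515/12.

515/12


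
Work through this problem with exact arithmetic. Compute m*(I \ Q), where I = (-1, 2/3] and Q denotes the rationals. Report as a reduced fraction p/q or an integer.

The interval I = (-1, 2/3] has m(I) = 2/3 - (-1) = 5/3 (endpoints are measure-zero, so open/closed/half-open agree). Write I = (I cap Q) u (I \ Q). The rationals in I are countable, so m*(I cap Q) = 0 (cover each rational by intervals whose total length is arbitrarily small). By countable subadditivity m*(I) <= m*(I cap Q) + m*(I \ Q), hence m*(I \ Q) >= m(I) = 5/3. The reverse inequality m*(I \ Q) <= m*(I) = 5/3 is trivial since (I \ Q) is a subset of I. Therefore m*(I \ Q) = 5/3.

5/3


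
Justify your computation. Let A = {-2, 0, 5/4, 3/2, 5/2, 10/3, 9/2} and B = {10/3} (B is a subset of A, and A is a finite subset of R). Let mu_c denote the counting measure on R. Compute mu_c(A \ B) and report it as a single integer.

Counting measure assigns mu_c(E) = |E| (number of elements) when E is finite. For B subset A, A \ B is the set of elements of A not in B, so |A \ B| = |A| - |B|.
|A| = 7, |B| = 1, so mu_c(A \ B) = 7 - 1 = 6.

6


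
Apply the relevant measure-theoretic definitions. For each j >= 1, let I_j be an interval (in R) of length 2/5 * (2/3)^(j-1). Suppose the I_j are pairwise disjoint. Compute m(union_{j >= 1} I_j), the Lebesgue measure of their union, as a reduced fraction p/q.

By countable additivity of the Lebesgue measure on pairwise disjoint measurable sets,
  m(union_{j >= 1} I_j) = sum_{j >= 1} m(I_j) = sum_{j >= 1} a * r^(j-1),
  with a = 2/5 and r = 2/3.
Since 0 < r = 2/3 < 1, the geometric series converges:
  sum_{j >= 1} a * r^(j-1) = a / (1 - r).
  = 2/5 / (1 - 2/3)
  = 2/5 / (1/3)
  = 6/5.

6/5


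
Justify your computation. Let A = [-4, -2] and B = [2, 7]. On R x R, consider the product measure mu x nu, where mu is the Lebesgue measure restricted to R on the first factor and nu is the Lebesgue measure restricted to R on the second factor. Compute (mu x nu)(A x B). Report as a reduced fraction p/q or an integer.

For a measurable rectangle A x B, the product measure satisfies
  (mu x nu)(A x B) = mu(A) * nu(B).
  mu(A) = 2.
  nu(B) = 5.
  (mu x nu)(A x B) = 2 * 5 = 10.

10


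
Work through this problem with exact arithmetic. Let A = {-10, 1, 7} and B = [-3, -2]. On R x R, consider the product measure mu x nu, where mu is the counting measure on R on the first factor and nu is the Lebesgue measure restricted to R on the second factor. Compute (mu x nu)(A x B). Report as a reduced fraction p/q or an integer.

For a measurable rectangle A x B, the product measure satisfies
  (mu x nu)(A x B) = mu(A) * nu(B).
  mu(A) = 3.
  nu(B) = 1.
  (mu x nu)(A x B) = 3 * 1 = 3.

3


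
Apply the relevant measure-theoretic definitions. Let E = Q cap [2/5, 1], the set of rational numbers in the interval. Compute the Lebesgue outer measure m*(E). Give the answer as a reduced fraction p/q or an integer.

The set Q cap [2/5, 1] is countable (a subset of the countable set Q). Lebesgue outer measure of any countable set is 0: each singleton {q} has m*({q}) = 0, and by countable subadditivity m*(union_k {q_k}) <= sum_k m*({q_k}) = sum_k 0 = 0. The reverse inequality m*(E) >= 0 is automatic. So m*(Q cap [2/5, 1]) = 0.

0


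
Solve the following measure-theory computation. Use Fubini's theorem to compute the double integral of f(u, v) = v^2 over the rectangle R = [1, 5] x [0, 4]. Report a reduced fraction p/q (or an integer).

f(u, v) is a tensor product of a function of u and a function of v, and both factors are bounded continuous (hence Lebesgue integrable) on the rectangle, so Fubini's theorem applies:
  integral_R f d(m x m) = (integral_a1^b1 1 du) * (integral_a2^b2 v^2 dv).
Inner integral in u: integral_{1}^{5} 1 du = (5^1 - 1^1)/1
  = 4.
Inner integral in v: integral_{0}^{4} v^2 dv = (4^3 - 0^3)/3
  = 64/3.
Product: (4) * (64/3) = 256/3.

256/3


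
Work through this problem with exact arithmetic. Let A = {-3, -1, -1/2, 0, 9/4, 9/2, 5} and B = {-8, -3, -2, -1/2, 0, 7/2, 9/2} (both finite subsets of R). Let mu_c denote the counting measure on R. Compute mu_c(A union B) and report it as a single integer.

Counting measure on a finite set equals cardinality. By inclusion-exclusion, |A union B| = |A| + |B| - |A cap B|.
|A| = 7, |B| = 7, |A cap B| = 4.
So mu_c(A union B) = 7 + 7 - 4 = 10.

10


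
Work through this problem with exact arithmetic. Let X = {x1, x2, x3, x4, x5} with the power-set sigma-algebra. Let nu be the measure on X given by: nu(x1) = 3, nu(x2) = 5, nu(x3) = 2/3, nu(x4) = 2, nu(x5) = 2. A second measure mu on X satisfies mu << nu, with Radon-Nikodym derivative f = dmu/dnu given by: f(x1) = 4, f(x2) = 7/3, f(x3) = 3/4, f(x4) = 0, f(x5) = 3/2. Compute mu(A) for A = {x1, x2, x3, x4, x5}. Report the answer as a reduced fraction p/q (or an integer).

By the defining property of the Radon-Nikodym derivative, for every measurable set A,
  mu(A) = integral_A f dnu.
Since nu is a discrete measure concentrated on the atoms of X, the integral over A reduces to the sum
  mu(A) = sum_{x in A} f(x) * nu({x}).
Computing each term:
  x1: f(x1) * nu(x1) = 4 * 3 = 12.
  x2: f(x2) * nu(x2) = 7/3 * 5 = 35/3.
  x3: f(x3) * nu(x3) = 3/4 * 2/3 = 1/2.
  x4: f(x4) * nu(x4) = 0 * 2 = 0.
  x5: f(x5) * nu(x5) = 3/2 * 2 = 3.
Summing: mu(A) = 12 + 35/3 + 1/2 + 0 + 3 = 163/6.

163/6


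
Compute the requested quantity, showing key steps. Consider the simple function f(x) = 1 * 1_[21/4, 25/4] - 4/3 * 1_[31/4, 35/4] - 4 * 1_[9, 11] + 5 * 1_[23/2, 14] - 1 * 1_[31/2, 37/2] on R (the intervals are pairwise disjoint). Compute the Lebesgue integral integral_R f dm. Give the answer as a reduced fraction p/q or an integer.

For a simple function f = sum_i c_i * 1_{A_i} with disjoint A_i,
  integral f dm = sum_i c_i * m(A_i).
Lengths of the A_i:
  m(A_1) = 25/4 - 21/4 = 1.
  m(A_2) = 35/4 - 31/4 = 1.
  m(A_3) = 11 - 9 = 2.
  m(A_4) = 14 - 23/2 = 5/2.
  m(A_5) = 37/2 - 31/2 = 3.
Contributions c_i * m(A_i):
  (1) * (1) = 1.
  (-4/3) * (1) = -4/3.
  (-4) * (2) = -8.
  (5) * (5/2) = 25/2.
  (-1) * (3) = -3.
Total: 1 - 4/3 - 8 + 25/2 - 3 = 7/6.

7/6


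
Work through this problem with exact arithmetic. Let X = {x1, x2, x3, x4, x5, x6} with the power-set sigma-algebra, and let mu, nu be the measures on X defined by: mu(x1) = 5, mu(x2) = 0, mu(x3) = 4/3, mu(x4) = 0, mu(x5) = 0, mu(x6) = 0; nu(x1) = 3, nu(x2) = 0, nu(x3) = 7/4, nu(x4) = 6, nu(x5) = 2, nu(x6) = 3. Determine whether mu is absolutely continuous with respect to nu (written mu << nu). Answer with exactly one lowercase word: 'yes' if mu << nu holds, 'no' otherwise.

mu << nu means: every nu-null measurable set is also mu-null; equivalently, for every atom x, if nu({x}) = 0 then mu({x}) = 0.
Checking each atom:
  x1: nu = 3 > 0 -> no constraint.
  x2: nu = 0, mu = 0 -> consistent with mu << nu.
  x3: nu = 7/4 > 0 -> no constraint.
  x4: nu = 6 > 0 -> no constraint.
  x5: nu = 2 > 0 -> no constraint.
  x6: nu = 3 > 0 -> no constraint.
No atom violates the condition. Therefore mu << nu.

yes


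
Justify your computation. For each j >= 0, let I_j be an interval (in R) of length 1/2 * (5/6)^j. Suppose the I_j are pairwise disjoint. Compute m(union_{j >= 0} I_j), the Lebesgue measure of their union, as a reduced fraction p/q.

By countable additivity of the Lebesgue measure on pairwise disjoint measurable sets,
  m(union_{j >= 0} I_j) = sum_{j >= 0} m(I_j) = sum_{j >= 0} a * r^j,
  with a = 1/2 and r = 5/6.
Since 0 < r = 5/6 < 1, the geometric series converges:
  sum_{j >= 0} a * r^j = a / (1 - r).
  = 1/2 / (1 - 5/6)
  = 1/2 / (1/6)
  = 3.

3


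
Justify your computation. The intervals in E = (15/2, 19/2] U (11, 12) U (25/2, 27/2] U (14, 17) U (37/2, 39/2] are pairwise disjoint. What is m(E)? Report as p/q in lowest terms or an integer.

For pairwise disjoint intervals, m(union_i I_i) = sum_i m(I_i),
and m is invariant under swapping open/closed endpoints (single points have measure 0).
So m(E) = sum_i (b_i - a_i).
  I_1 has length 19/2 - 15/2 = 2.
  I_2 has length 12 - 11 = 1.
  I_3 has length 27/2 - 25/2 = 1.
  I_4 has length 17 - 14 = 3.
  I_5 has length 39/2 - 37/2 = 1.
Summing:
  m(E) = 2 + 1 + 1 + 3 + 1 = 8.

8


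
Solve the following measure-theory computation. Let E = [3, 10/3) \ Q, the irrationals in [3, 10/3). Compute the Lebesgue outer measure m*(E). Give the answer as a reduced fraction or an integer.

The interval I = [3, 10/3) has m(I) = 10/3 - 3 = 1/3 (endpoints are measure-zero, so open/closed/half-open agree). Write I = (I cap Q) u (I \ Q). The rationals in I are countable, so m*(I cap Q) = 0 (cover each rational by intervals whose total length is arbitrarily small). By countable subadditivity m*(I) <= m*(I cap Q) + m*(I \ Q), hence m*(I \ Q) >= m(I) = 1/3. The reverse inequality m*(I \ Q) <= m*(I) = 1/3 is trivial since (I \ Q) is a subset of I. Therefore m*(I \ Q) = 1/3.

1/3


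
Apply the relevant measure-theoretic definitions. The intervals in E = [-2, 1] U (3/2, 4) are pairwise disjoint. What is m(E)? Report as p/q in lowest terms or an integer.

For pairwise disjoint intervals, m(union_i I_i) = sum_i m(I_i),
and m is invariant under swapping open/closed endpoints (single points have measure 0).
So m(E) = sum_i (b_i - a_i).
  I_1 has length 1 - (-2) = 3.
  I_2 has length 4 - 3/2 = 5/2.
Summing:
  m(E) = 3 + 5/2 = 11/2.

11/2


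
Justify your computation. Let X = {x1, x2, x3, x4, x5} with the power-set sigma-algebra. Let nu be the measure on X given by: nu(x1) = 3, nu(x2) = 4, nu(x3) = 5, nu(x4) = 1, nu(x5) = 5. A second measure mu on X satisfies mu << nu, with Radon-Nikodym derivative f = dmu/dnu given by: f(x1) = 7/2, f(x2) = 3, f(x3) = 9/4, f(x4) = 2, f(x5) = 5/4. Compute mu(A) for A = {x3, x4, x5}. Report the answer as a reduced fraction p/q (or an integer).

By the defining property of the Radon-Nikodym derivative, for every measurable set A,
  mu(A) = integral_A f dnu.
Since nu is a discrete measure concentrated on the atoms of X, the integral over A reduces to the sum
  mu(A) = sum_{x in A} f(x) * nu({x}).
Computing each term:
  x3: f(x3) * nu(x3) = 9/4 * 5 = 45/4.
  x4: f(x4) * nu(x4) = 2 * 1 = 2.
  x5: f(x5) * nu(x5) = 5/4 * 5 = 25/4.
Summing: mu(A) = 45/4 + 2 + 25/4 = 39/2.

39/2


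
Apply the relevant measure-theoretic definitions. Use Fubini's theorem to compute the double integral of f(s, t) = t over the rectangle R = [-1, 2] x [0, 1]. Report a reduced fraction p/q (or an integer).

f(s, t) is a tensor product of a function of s and a function of t, and both factors are bounded continuous (hence Lebesgue integrable) on the rectangle, so Fubini's theorem applies:
  integral_R f d(m x m) = (integral_a1^b1 1 ds) * (integral_a2^b2 t dt).
Inner integral in s: integral_{-1}^{2} 1 ds = (2^1 - (-1)^1)/1
  = 3.
Inner integral in t: integral_{0}^{1} t dt = (1^2 - 0^2)/2
  = 1/2.
Product: (3) * (1/2) = 3/2.

3/2


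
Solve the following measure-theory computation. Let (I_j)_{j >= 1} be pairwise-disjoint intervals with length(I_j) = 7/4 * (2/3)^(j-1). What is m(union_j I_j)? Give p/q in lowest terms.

By countable additivity of the Lebesgue measure on pairwise disjoint measurable sets,
  m(union_{j >= 1} I_j) = sum_{j >= 1} m(I_j) = sum_{j >= 1} a * r^(j-1),
  with a = 7/4 and r = 2/3.
Since 0 < r = 2/3 < 1, the geometric series converges:
  sum_{j >= 1} a * r^(j-1) = a / (1 - r).
  = 7/4 / (1 - 2/3)
  = 7/4 / (1/3)
  = 21/4.

21/4


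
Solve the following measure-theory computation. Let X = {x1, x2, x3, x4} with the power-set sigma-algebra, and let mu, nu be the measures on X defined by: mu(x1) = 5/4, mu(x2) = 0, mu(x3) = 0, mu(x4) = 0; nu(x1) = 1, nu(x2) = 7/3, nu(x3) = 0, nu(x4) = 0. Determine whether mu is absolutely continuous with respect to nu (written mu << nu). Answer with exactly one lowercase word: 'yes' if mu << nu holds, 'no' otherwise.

mu << nu means: every nu-null measurable set is also mu-null; equivalently, for every atom x, if nu({x}) = 0 then mu({x}) = 0.
Checking each atom:
  x1: nu = 1 > 0 -> no constraint.
  x2: nu = 7/3 > 0 -> no constraint.
  x3: nu = 0, mu = 0 -> consistent with mu << nu.
  x4: nu = 0, mu = 0 -> consistent with mu << nu.
No atom violates the condition. Therefore mu << nu.

yes


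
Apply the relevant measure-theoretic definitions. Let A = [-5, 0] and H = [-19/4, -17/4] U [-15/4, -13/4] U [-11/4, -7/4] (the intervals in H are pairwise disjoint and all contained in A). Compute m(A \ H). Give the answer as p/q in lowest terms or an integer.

The ambient interval has length m(A) = 0 - (-5) = 5.
Since the holes are disjoint and sit inside A, by finite additivity
  m(H) = sum_i (b_i - a_i), and m(A \ H) = m(A) - m(H).
Computing the hole measures:
  m(H_1) = -17/4 - (-19/4) = 1/2.
  m(H_2) = -13/4 - (-15/4) = 1/2.
  m(H_3) = -7/4 - (-11/4) = 1.
Summed: m(H) = 1/2 + 1/2 + 1 = 2.
So m(A \ H) = 5 - 2 = 3.

3


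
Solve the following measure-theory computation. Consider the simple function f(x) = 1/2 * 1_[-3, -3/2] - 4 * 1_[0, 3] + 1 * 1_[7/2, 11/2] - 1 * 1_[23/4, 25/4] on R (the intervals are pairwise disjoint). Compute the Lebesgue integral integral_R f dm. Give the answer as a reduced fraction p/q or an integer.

For a simple function f = sum_i c_i * 1_{A_i} with disjoint A_i,
  integral f dm = sum_i c_i * m(A_i).
Lengths of the A_i:
  m(A_1) = -3/2 - (-3) = 3/2.
  m(A_2) = 3 - 0 = 3.
  m(A_3) = 11/2 - 7/2 = 2.
  m(A_4) = 25/4 - 23/4 = 1/2.
Contributions c_i * m(A_i):
  (1/2) * (3/2) = 3/4.
  (-4) * (3) = -12.
  (1) * (2) = 2.
  (-1) * (1/2) = -1/2.
Total: 3/4 - 12 + 2 - 1/2 = -39/4.

-39/4


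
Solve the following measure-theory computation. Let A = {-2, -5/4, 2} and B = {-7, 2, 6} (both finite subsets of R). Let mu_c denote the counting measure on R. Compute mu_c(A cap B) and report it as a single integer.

Counting measure on a finite set equals cardinality. mu_c(A cap B) = |A cap B| (elements appearing in both).
Enumerating the elements of A that also lie in B gives 1 element(s).
So mu_c(A cap B) = 1.

1


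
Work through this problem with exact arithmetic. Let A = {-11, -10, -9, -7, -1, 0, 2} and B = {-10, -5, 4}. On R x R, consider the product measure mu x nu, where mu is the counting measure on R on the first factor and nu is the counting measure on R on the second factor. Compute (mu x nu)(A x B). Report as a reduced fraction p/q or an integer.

For a measurable rectangle A x B, the product measure satisfies
  (mu x nu)(A x B) = mu(A) * nu(B).
  mu(A) = 7.
  nu(B) = 3.
  (mu x nu)(A x B) = 7 * 3 = 21.

21


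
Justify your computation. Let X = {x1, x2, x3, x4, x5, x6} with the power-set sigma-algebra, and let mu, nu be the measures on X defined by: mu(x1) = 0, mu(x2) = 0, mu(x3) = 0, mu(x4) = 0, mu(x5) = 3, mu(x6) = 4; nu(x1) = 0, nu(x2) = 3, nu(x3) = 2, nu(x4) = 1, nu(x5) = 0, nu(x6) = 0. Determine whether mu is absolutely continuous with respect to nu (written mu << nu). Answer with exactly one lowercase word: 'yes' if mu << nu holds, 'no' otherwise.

mu << nu means: every nu-null measurable set is also mu-null; equivalently, for every atom x, if nu({x}) = 0 then mu({x}) = 0.
Checking each atom:
  x1: nu = 0, mu = 0 -> consistent with mu << nu.
  x2: nu = 3 > 0 -> no constraint.
  x3: nu = 2 > 0 -> no constraint.
  x4: nu = 1 > 0 -> no constraint.
  x5: nu = 0, mu = 3 > 0 -> violates mu << nu.
  x6: nu = 0, mu = 4 > 0 -> violates mu << nu.
The atom(s) x5, x6 violate the condition (nu = 0 but mu > 0). Therefore mu is NOT absolutely continuous w.r.t. nu.

no


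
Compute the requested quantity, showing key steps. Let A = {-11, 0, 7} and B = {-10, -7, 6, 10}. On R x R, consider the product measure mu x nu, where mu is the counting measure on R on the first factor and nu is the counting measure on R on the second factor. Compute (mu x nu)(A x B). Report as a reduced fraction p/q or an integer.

For a measurable rectangle A x B, the product measure satisfies
  (mu x nu)(A x B) = mu(A) * nu(B).
  mu(A) = 3.
  nu(B) = 4.
  (mu x nu)(A x B) = 3 * 4 = 12.

12


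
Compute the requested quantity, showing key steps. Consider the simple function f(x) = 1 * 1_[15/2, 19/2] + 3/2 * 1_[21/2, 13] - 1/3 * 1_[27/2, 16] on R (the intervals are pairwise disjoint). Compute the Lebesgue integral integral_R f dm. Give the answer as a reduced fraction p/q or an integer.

For a simple function f = sum_i c_i * 1_{A_i} with disjoint A_i,
  integral f dm = sum_i c_i * m(A_i).
Lengths of the A_i:
  m(A_1) = 19/2 - 15/2 = 2.
  m(A_2) = 13 - 21/2 = 5/2.
  m(A_3) = 16 - 27/2 = 5/2.
Contributions c_i * m(A_i):
  (1) * (2) = 2.
  (3/2) * (5/2) = 15/4.
  (-1/3) * (5/2) = -5/6.
Total: 2 + 15/4 - 5/6 = 59/12.

59/12


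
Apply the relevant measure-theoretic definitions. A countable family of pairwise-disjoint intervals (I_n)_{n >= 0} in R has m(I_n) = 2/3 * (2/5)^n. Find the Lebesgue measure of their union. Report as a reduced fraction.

By countable additivity of the Lebesgue measure on pairwise disjoint measurable sets,
  m(union_{n >= 0} I_n) = sum_{n >= 0} m(I_n) = sum_{n >= 0} a * r^n,
  with a = 2/3 and r = 2/5.
Since 0 < r = 2/5 < 1, the geometric series converges:
  sum_{n >= 0} a * r^n = a / (1 - r).
  = 2/3 / (1 - 2/5)
  = 2/3 / (3/5)
  = 10/9.

10/9


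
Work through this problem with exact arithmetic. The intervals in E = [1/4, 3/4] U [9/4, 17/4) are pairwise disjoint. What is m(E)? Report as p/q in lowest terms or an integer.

For pairwise disjoint intervals, m(union_i I_i) = sum_i m(I_i),
and m is invariant under swapping open/closed endpoints (single points have measure 0).
So m(E) = sum_i (b_i - a_i).
  I_1 has length 3/4 - 1/4 = 1/2.
  I_2 has length 17/4 - 9/4 = 2.
Summing:
  m(E) = 1/2 + 2 = 5/2.

5/2


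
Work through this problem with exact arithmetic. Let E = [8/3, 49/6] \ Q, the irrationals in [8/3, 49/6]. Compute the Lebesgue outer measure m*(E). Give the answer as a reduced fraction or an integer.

The interval I = [8/3, 49/6] has m(I) = 49/6 - 8/3 = 11/2 (endpoints are measure-zero, so open/closed/half-open agree). Write I = (I cap Q) u (I \ Q). The rationals in I are countable, so m*(I cap Q) = 0 (cover each rational by intervals whose total length is arbitrarily small). By countable subadditivity m*(I) <= m*(I cap Q) + m*(I \ Q), hence m*(I \ Q) >= m(I) = 11/2. The reverse inequality m*(I \ Q) <= m*(I) = 11/2 is trivial since (I \ Q) is a subset of I. Therefore m*(I \ Q) = 11/2.

11/2


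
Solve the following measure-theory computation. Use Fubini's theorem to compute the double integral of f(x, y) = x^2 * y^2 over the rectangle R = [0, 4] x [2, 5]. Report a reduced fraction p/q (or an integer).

f(x, y) is a tensor product of a function of x and a function of y, and both factors are bounded continuous (hence Lebesgue integrable) on the rectangle, so Fubini's theorem applies:
  integral_R f d(m x m) = (integral_a1^b1 x^2 dx) * (integral_a2^b2 y^2 dy).
Inner integral in x: integral_{0}^{4} x^2 dx = (4^3 - 0^3)/3
  = 64/3.
Inner integral in y: integral_{2}^{5} y^2 dy = (5^3 - 2^3)/3
  = 39.
Product: (64/3) * (39) = 832.

832


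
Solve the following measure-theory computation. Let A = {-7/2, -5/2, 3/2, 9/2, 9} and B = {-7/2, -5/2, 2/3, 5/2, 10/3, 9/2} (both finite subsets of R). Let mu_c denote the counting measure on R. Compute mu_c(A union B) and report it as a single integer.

Counting measure on a finite set equals cardinality. By inclusion-exclusion, |A union B| = |A| + |B| - |A cap B|.
|A| = 5, |B| = 6, |A cap B| = 3.
So mu_c(A union B) = 5 + 6 - 3 = 8.

8


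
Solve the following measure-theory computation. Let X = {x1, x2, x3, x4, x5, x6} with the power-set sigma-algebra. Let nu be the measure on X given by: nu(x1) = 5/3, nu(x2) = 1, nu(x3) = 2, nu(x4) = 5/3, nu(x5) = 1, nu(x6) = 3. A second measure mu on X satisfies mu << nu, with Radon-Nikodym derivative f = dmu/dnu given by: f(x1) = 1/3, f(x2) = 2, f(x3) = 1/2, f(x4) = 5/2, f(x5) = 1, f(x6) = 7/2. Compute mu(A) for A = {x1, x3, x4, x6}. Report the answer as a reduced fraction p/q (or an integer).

By the defining property of the Radon-Nikodym derivative, for every measurable set A,
  mu(A) = integral_A f dnu.
Since nu is a discrete measure concentrated on the atoms of X, the integral over A reduces to the sum
  mu(A) = sum_{x in A} f(x) * nu({x}).
Computing each term:
  x1: f(x1) * nu(x1) = 1/3 * 5/3 = 5/9.
  x3: f(x3) * nu(x3) = 1/2 * 2 = 1.
  x4: f(x4) * nu(x4) = 5/2 * 5/3 = 25/6.
  x6: f(x6) * nu(x6) = 7/2 * 3 = 21/2.
Summing: mu(A) = 5/9 + 1 + 25/6 + 21/2 = 146/9.

146/9


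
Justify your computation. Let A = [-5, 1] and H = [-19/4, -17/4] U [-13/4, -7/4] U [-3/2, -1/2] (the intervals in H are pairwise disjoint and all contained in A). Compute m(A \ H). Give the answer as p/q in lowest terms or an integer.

The ambient interval has length m(A) = 1 - (-5) = 6.
Since the holes are disjoint and sit inside A, by finite additivity
  m(H) = sum_i (b_i - a_i), and m(A \ H) = m(A) - m(H).
Computing the hole measures:
  m(H_1) = -17/4 - (-19/4) = 1/2.
  m(H_2) = -7/4 - (-13/4) = 3/2.
  m(H_3) = -1/2 - (-3/2) = 1.
Summed: m(H) = 1/2 + 3/2 + 1 = 3.
So m(A \ H) = 6 - 3 = 3.

3


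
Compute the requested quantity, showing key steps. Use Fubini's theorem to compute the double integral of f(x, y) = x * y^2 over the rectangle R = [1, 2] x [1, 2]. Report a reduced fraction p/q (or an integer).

f(x, y) is a tensor product of a function of x and a function of y, and both factors are bounded continuous (hence Lebesgue integrable) on the rectangle, so Fubini's theorem applies:
  integral_R f d(m x m) = (integral_a1^b1 x dx) * (integral_a2^b2 y^2 dy).
Inner integral in x: integral_{1}^{2} x dx = (2^2 - 1^2)/2
  = 3/2.
Inner integral in y: integral_{1}^{2} y^2 dy = (2^3 - 1^3)/3
  = 7/3.
Product: (3/2) * (7/3) = 7/2.

7/2


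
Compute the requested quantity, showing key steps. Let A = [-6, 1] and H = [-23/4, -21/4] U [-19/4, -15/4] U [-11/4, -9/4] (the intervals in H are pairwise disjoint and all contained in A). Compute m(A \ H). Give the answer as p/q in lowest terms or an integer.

The ambient interval has length m(A) = 1 - (-6) = 7.
Since the holes are disjoint and sit inside A, by finite additivity
  m(H) = sum_i (b_i - a_i), and m(A \ H) = m(A) - m(H).
Computing the hole measures:
  m(H_1) = -21/4 - (-23/4) = 1/2.
  m(H_2) = -15/4 - (-19/4) = 1.
  m(H_3) = -9/4 - (-11/4) = 1/2.
Summed: m(H) = 1/2 + 1 + 1/2 = 2.
So m(A \ H) = 7 - 2 = 5.

5


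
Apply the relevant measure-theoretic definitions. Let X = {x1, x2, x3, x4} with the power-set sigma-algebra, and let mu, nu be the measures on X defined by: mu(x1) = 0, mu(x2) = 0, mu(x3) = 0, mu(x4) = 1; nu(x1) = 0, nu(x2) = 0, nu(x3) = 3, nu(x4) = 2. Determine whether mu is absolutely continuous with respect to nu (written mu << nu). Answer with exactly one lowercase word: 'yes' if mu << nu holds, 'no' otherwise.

mu << nu means: every nu-null measurable set is also mu-null; equivalently, for every atom x, if nu({x}) = 0 then mu({x}) = 0.
Checking each atom:
  x1: nu = 0, mu = 0 -> consistent with mu << nu.
  x2: nu = 0, mu = 0 -> consistent with mu << nu.
  x3: nu = 3 > 0 -> no constraint.
  x4: nu = 2 > 0 -> no constraint.
No atom violates the condition. Therefore mu << nu.

yes


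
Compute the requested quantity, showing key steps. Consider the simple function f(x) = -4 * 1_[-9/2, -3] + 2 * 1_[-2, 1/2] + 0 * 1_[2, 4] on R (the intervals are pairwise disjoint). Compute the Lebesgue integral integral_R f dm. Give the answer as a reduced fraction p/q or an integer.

For a simple function f = sum_i c_i * 1_{A_i} with disjoint A_i,
  integral f dm = sum_i c_i * m(A_i).
Lengths of the A_i:
  m(A_1) = -3 - (-9/2) = 3/2.
  m(A_2) = 1/2 - (-2) = 5/2.
  m(A_3) = 4 - 2 = 2.
Contributions c_i * m(A_i):
  (-4) * (3/2) = -6.
  (2) * (5/2) = 5.
  (0) * (2) = 0.
Total: -6 + 5 + 0 = -1.

-1


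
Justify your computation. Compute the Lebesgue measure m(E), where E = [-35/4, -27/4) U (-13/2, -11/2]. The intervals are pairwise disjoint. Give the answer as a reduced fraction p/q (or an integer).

For pairwise disjoint intervals, m(union_i I_i) = sum_i m(I_i),
and m is invariant under swapping open/closed endpoints (single points have measure 0).
So m(E) = sum_i (b_i - a_i).
  I_1 has length -27/4 - (-35/4) = 2.
  I_2 has length -11/2 - (-13/2) = 1.
Summing:
  m(E) = 2 + 1 = 3.

3


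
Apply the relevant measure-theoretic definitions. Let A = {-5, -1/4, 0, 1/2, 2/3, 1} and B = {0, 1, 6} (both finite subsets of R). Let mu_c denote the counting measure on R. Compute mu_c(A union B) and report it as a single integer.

Counting measure on a finite set equals cardinality. By inclusion-exclusion, |A union B| = |A| + |B| - |A cap B|.
|A| = 6, |B| = 3, |A cap B| = 2.
So mu_c(A union B) = 6 + 3 - 2 = 7.

7


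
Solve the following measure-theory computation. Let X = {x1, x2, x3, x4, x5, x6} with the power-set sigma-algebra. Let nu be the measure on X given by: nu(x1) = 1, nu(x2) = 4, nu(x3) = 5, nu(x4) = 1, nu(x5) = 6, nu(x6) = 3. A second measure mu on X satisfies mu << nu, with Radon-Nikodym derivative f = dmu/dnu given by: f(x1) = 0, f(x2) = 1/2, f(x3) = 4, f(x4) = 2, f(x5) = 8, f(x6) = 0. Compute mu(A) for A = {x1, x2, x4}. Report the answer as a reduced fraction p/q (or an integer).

By the defining property of the Radon-Nikodym derivative, for every measurable set A,
  mu(A) = integral_A f dnu.
Since nu is a discrete measure concentrated on the atoms of X, the integral over A reduces to the sum
  mu(A) = sum_{x in A} f(x) * nu({x}).
Computing each term:
  x1: f(x1) * nu(x1) = 0 * 1 = 0.
  x2: f(x2) * nu(x2) = 1/2 * 4 = 2.
  x4: f(x4) * nu(x4) = 2 * 1 = 2.
Summing: mu(A) = 0 + 2 + 2 = 4.

4
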